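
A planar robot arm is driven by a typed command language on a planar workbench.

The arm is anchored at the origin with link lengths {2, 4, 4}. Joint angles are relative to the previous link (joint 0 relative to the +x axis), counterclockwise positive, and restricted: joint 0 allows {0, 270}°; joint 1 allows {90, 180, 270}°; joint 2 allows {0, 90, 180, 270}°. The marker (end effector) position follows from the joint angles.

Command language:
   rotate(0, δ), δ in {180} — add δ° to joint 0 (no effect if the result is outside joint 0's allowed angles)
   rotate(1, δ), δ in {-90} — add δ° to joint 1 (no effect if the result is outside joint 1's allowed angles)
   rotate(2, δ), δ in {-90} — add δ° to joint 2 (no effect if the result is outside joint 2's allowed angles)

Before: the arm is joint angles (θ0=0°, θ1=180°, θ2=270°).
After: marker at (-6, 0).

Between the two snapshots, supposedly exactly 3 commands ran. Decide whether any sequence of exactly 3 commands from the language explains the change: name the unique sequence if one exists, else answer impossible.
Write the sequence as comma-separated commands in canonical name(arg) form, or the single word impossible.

rotate(2, -90), rotate(2, -90), rotate(2, -90)

t0: joint angles (θ0=0°, θ1=180°, θ2=270°)
1. rotate(2, -90) → joint angles (θ0=0°, θ1=180°, θ2=180°)
2. rotate(2, -90) → joint angles (θ0=0°, θ1=180°, θ2=90°)
3. rotate(2, -90) → joint angles (θ0=0°, θ1=180°, θ2=0°)
uniquely the one of 27 3-step routes that fits.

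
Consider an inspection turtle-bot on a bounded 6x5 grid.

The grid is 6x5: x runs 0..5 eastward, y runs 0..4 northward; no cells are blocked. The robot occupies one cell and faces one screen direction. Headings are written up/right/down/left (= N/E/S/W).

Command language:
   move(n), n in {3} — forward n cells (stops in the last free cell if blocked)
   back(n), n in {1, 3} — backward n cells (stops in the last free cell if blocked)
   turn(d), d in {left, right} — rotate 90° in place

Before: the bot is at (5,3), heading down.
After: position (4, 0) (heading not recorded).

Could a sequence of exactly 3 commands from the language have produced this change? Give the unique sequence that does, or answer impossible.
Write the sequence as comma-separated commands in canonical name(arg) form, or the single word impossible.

key: order matters: swapping move(3) and back(1) lands elsewhere
from: at (5,3), heading down
[1] after move(3): at (5,0), heading down
[2] after turn(left): at (5,0), heading right
[3] after back(1): at (4,0), heading right
no other 3-command option fits: unique.

move(3), turn(left), back(1)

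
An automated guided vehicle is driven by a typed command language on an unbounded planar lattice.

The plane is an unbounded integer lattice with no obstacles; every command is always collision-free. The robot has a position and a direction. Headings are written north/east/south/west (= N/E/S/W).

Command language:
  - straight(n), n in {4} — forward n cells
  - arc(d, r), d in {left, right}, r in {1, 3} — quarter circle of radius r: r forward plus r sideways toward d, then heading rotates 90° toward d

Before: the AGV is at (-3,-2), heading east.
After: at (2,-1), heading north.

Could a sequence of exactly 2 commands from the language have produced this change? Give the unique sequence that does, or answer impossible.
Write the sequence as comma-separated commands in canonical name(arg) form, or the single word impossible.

straight(4), arc(left, 1)

key: cell and facing (now N) both changed — the 2 commands mix motion and turning
t0: at (-3,-2), heading east
step 1 (straight(4)): at (1,-2), heading east
step 2 (arc(left, 1)): at (2,-1), heading north
uniquely the one of 25 2-step routes that fits.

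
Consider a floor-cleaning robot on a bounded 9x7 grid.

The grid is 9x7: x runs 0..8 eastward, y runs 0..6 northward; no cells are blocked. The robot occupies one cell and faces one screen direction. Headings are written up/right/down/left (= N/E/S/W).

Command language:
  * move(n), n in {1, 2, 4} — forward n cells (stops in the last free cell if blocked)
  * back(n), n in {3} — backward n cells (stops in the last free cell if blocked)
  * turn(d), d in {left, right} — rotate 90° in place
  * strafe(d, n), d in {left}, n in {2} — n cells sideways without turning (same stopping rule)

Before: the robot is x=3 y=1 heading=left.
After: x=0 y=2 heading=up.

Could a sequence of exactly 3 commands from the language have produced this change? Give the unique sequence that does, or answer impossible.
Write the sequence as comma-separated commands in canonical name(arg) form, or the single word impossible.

move(4), turn(right), move(1)

key: cell and facing (now N) both changed — the 3 commands mix motion and turning
from: x=3 y=1 heading=left
t=1 move(4) ⇒ x=0 y=1 heading=left
t=2 turn(right) ⇒ x=0 y=1 heading=up
t=3 move(1) ⇒ x=0 y=2 heading=up
uniquely the one of 343 3-step routes that fits.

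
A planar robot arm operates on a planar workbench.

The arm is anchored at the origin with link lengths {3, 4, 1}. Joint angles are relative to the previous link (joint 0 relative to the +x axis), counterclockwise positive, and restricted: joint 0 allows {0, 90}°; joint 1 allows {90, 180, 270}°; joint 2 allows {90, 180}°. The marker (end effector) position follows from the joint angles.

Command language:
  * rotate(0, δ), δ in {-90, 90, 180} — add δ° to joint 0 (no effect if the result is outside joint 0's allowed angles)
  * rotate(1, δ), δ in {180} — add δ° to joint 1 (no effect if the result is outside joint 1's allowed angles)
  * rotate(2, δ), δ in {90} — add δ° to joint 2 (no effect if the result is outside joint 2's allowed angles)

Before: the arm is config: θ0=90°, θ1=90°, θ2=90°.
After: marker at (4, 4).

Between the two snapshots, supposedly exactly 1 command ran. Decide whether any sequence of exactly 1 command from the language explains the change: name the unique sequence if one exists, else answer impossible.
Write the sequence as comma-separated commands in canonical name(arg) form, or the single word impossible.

rotate(1, 180)

from: config: θ0=90°, θ1=90°, θ2=90°
t=1 rotate(1, 180) ⇒ config: θ0=90°, θ1=270°, θ2=90°
no other 1-command option fits: unique.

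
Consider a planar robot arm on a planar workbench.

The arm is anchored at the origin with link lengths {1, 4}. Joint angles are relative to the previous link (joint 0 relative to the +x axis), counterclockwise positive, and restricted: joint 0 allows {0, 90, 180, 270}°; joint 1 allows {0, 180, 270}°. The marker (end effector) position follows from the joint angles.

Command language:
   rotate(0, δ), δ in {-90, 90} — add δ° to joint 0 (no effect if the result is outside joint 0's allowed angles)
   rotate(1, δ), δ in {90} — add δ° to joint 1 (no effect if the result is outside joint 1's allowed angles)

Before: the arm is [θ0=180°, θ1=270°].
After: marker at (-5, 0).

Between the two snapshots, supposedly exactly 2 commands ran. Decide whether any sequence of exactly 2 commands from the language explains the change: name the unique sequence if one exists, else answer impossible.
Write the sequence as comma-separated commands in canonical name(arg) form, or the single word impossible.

initial: [θ0=180°, θ1=270°]
[1] after rotate(1, 90): [θ0=180°, θ1=0°]
[2] after rotate(1, 90): [θ0=180°, θ1=0°]
all 9 alternatives checked — unique.

rotate(1, 90), rotate(1, 90)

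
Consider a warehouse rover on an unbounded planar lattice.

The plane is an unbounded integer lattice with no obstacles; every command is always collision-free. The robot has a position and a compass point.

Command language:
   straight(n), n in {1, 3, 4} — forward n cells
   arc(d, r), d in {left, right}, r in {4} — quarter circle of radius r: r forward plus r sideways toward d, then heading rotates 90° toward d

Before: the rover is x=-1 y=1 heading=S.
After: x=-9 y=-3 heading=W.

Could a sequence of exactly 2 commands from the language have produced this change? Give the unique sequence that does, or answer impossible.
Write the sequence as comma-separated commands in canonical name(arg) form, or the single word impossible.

key: order matters: swapping arc(right, 4) and straight(4) lands elsewhere
begin: x=-1 y=1 heading=S
t=1 arc(right, 4) ⇒ x=-5 y=-3 heading=W
t=2 straight(4) ⇒ x=-9 y=-3 heading=W
no other 2-command option fits: unique.

arc(right, 4), straight(4)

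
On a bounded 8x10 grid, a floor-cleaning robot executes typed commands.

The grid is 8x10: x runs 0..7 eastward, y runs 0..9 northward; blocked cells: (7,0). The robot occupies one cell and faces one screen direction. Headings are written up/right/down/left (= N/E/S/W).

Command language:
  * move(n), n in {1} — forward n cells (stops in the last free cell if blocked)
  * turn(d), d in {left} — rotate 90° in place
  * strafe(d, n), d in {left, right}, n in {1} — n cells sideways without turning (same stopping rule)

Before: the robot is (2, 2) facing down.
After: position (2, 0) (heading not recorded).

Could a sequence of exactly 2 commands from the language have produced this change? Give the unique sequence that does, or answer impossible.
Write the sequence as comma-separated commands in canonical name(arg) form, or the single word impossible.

move(1), move(1)

from: (2, 2) facing down
[1] after move(1): (2, 1) facing down
[2] after move(1): (2, 0) facing down
uniquely the one of 16 2-step routes that fits.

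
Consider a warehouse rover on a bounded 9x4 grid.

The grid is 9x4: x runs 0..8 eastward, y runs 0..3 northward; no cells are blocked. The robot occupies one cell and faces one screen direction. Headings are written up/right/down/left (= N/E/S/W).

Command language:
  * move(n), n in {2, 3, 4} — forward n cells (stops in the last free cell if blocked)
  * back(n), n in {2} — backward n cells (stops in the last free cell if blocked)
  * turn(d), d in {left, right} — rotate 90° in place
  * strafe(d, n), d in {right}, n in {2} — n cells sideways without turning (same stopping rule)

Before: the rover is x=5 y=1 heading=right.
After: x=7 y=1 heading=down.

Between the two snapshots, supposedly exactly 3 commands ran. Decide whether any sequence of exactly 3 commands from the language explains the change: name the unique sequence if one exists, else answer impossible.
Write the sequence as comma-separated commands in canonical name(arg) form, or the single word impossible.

key: cell and facing (now S) both changed — the 3 commands mix motion and turning
t0: x=5 y=1 heading=right
step 1 (back(2)): x=3 y=1 heading=right
step 2 (move(4)): x=7 y=1 heading=right
step 3 (turn(right)): x=7 y=1 heading=down
no rival 3-sequence matches.

back(2), move(4), turn(right)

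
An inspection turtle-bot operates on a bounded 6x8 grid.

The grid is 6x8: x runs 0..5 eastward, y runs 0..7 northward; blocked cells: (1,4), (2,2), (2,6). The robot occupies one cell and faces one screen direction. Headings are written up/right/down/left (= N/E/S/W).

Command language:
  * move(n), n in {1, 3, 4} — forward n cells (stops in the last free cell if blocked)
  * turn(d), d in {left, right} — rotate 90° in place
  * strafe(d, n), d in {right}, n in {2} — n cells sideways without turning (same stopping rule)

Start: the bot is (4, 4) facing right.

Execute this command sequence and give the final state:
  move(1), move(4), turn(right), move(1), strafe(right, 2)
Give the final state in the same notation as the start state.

initial: (4, 4) facing right
t=1 move(1) ⇒ (5, 4) facing right
t=2 move(4) ⇒ (5, 4) facing right
t=3 turn(right) ⇒ (5, 4) facing down
t=4 move(1) ⇒ (5, 3) facing down
t=5 strafe(right, 2) ⇒ (3, 3) facing down

(3, 3) facing down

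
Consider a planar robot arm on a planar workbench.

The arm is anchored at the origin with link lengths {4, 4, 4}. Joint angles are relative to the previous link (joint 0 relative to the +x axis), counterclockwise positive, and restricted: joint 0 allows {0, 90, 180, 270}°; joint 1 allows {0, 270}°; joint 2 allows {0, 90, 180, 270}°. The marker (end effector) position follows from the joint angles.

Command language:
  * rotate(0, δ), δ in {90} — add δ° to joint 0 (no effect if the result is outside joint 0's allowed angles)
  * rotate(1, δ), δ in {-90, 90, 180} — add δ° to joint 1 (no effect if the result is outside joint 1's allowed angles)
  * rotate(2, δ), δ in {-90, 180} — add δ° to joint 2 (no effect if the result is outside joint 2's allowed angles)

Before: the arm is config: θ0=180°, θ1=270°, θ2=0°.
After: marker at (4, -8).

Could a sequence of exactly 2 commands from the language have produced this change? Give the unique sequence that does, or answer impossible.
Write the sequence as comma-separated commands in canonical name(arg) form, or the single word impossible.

rotate(0, 90), rotate(0, 90)

t0: config: θ0=180°, θ1=270°, θ2=0°
[1] after rotate(0, 90): config: θ0=270°, θ1=270°, θ2=0°
[2] after rotate(0, 90): config: θ0=0°, θ1=270°, θ2=0°
uniquely the one of 36 2-step routes that fits.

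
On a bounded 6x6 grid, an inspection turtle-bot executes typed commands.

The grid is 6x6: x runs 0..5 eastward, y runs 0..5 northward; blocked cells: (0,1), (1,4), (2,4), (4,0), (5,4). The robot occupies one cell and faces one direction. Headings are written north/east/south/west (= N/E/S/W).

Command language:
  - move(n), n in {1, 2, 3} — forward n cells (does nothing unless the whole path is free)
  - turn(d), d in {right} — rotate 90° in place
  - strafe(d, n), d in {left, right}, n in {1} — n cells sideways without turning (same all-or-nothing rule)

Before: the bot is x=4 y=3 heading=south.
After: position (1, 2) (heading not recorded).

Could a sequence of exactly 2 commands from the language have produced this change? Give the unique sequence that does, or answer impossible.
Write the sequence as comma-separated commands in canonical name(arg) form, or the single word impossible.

impossible

no 2-step route produces this change.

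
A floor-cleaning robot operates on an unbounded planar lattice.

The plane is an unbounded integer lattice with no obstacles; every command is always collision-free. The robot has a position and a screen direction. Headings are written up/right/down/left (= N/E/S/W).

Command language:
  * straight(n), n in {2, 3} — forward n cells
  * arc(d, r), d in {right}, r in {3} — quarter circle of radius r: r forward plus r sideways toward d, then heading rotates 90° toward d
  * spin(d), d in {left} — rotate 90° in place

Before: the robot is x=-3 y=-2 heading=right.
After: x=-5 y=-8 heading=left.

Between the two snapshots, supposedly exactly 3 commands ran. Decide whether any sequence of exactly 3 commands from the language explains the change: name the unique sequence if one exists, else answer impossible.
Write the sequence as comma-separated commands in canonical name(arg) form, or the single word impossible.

key: running straight(2) before arc(right, 3) would end elsewhere — order is forced
initial: x=-3 y=-2 heading=right
1. arc(right, 3) → x=0 y=-5 heading=down
2. arc(right, 3) → x=-3 y=-8 heading=left
3. straight(2) → x=-5 y=-8 heading=left
uniquely the one of 64 3-step routes that fits.

arc(right, 3), arc(right, 3), straight(2)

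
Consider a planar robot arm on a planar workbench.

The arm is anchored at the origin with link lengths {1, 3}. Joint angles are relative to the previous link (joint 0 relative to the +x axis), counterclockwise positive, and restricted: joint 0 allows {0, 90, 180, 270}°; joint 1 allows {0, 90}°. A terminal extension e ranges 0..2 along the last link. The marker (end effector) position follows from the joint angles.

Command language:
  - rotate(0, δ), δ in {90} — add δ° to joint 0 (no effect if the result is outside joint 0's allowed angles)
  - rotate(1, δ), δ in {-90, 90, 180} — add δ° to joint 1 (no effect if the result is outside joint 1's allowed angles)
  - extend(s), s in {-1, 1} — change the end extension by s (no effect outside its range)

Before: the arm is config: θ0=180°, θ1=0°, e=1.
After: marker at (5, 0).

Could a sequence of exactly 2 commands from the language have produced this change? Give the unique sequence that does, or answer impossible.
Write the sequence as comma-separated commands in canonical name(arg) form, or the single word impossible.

begin: config: θ0=180°, θ1=0°, e=1
1. rotate(0, 90) → config: θ0=270°, θ1=0°, e=1
2. rotate(0, 90) → config: θ0=0°, θ1=0°, e=1
no rival 2-sequence matches.

rotate(0, 90), rotate(0, 90)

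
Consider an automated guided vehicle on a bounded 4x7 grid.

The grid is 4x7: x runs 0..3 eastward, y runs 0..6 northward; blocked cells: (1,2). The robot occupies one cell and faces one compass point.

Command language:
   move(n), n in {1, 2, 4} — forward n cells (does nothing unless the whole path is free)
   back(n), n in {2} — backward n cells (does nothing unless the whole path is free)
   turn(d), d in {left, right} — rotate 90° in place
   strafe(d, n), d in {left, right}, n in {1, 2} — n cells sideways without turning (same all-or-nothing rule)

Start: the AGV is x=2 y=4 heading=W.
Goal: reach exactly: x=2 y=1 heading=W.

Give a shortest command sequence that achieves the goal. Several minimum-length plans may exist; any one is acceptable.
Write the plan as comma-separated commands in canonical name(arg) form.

t0: x=2 y=4 heading=W
step 1 (strafe(left, 1)): x=2 y=3 heading=W
step 2 (strafe(left, 2)): x=2 y=1 heading=W
minimal: 2 command(s), checked below 2.

strafe(left, 1), strafe(left, 2)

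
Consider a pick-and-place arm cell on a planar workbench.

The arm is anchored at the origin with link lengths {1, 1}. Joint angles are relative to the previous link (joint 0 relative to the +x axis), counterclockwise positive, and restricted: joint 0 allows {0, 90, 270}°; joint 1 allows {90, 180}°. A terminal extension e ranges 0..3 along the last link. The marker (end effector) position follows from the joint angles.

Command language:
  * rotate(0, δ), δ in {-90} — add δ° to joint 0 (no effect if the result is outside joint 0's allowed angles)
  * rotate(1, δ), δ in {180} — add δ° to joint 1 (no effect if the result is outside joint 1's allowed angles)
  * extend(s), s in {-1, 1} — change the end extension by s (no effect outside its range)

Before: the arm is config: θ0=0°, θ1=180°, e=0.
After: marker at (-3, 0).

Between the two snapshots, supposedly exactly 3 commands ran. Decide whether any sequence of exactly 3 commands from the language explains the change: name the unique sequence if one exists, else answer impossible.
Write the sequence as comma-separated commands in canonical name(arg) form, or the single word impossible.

t0: config: θ0=0°, θ1=180°, e=0
[1] after extend(1): config: θ0=0°, θ1=180°, e=1
[2] after extend(1): config: θ0=0°, θ1=180°, e=2
[3] after extend(1): config: θ0=0°, θ1=180°, e=3
uniquely the one of 64 3-step routes that fits.

extend(1), extend(1), extend(1)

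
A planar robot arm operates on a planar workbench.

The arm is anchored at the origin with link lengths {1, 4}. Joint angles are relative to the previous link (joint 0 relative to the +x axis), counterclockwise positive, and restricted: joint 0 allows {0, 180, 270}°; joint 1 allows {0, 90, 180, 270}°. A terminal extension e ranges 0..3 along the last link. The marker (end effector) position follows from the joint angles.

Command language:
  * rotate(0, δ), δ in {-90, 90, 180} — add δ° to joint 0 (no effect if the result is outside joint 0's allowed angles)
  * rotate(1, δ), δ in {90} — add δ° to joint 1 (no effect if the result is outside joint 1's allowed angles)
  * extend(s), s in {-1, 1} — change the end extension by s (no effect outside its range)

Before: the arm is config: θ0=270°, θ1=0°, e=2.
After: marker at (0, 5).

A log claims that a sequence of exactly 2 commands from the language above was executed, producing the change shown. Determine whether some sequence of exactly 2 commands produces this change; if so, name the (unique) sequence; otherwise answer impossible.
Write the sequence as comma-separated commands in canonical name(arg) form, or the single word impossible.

rotate(1, 90), rotate(1, 90)

t0: config: θ0=270°, θ1=0°, e=2
1. rotate(1, 90) → config: θ0=270°, θ1=90°, e=2
2. rotate(1, 90) → config: θ0=270°, θ1=180°, e=2
no rival 2-sequence matches.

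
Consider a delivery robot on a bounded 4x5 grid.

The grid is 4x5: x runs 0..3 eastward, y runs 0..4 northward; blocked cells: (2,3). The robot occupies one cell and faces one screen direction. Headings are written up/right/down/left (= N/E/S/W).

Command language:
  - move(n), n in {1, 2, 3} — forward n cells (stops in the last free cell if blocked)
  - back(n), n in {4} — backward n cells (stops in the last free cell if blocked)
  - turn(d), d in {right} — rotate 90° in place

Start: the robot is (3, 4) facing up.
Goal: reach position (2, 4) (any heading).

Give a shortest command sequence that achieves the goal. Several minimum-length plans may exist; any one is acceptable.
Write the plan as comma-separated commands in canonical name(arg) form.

t0: (3, 4) facing up
t=1 turn(right) ⇒ (3, 4) facing right
t=2 back(4) ⇒ (0, 4) facing right
t=3 move(2) ⇒ (2, 4) facing right
minimal: 3 command(s), checked below 3.

turn(right), back(4), move(2)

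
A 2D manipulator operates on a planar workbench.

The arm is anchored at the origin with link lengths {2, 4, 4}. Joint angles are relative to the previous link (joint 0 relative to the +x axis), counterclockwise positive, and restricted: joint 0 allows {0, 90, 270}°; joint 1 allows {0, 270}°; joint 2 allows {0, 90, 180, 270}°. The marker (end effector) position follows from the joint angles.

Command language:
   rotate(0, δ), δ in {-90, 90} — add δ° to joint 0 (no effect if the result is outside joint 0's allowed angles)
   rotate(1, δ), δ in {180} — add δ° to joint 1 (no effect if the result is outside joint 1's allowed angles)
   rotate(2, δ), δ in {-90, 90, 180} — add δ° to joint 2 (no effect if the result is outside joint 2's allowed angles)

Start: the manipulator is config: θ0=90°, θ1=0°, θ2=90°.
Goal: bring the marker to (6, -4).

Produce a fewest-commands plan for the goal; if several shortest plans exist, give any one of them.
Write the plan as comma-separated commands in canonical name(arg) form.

rotate(0, -90), rotate(2, 180)

start: config: θ0=90°, θ1=0°, θ2=90°
[1] after rotate(0, -90): config: θ0=0°, θ1=0°, θ2=90°
[2] after rotate(2, 180): config: θ0=0°, θ1=0°, θ2=270°
shorter routes all fall short; 2 is best.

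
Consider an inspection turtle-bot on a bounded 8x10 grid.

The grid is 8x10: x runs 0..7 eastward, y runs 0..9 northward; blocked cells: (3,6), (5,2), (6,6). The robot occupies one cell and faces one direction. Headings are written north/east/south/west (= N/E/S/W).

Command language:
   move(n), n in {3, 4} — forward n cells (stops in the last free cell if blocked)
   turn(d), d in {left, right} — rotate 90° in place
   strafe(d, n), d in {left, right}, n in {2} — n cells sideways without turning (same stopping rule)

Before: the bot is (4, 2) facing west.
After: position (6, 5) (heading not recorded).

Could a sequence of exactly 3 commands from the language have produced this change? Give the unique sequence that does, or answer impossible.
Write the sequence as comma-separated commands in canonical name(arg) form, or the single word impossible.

key: running strafe(right, 2) before turn(right) would end elsewhere — order is forced
begin: (4, 2) facing west
t=1 turn(right) ⇒ (4, 2) facing north
t=2 move(3) ⇒ (4, 5) facing north
t=3 strafe(right, 2) ⇒ (6, 5) facing north
uniquely the one of 216 3-step routes that fits.

turn(right), move(3), strafe(right, 2)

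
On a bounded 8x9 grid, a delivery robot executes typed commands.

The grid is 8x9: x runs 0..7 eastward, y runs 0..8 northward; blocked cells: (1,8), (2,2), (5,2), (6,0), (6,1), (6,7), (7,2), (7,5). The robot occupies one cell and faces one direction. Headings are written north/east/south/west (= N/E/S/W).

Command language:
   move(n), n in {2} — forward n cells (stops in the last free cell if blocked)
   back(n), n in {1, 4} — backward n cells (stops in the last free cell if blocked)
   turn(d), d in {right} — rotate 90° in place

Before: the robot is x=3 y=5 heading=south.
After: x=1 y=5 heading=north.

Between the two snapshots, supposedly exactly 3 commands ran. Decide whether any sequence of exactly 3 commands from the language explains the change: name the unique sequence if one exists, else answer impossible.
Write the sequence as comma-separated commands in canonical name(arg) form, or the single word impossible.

turn(right), move(2), turn(right)

key: position moved to (1,5) AND the heading swung to N — translation plus rotation needed
begin: x=3 y=5 heading=south
step 1 (turn(right)): x=3 y=5 heading=west
step 2 (move(2)): x=1 y=5 heading=west
step 3 (turn(right)): x=1 y=5 heading=north
no rival 3-sequence matches.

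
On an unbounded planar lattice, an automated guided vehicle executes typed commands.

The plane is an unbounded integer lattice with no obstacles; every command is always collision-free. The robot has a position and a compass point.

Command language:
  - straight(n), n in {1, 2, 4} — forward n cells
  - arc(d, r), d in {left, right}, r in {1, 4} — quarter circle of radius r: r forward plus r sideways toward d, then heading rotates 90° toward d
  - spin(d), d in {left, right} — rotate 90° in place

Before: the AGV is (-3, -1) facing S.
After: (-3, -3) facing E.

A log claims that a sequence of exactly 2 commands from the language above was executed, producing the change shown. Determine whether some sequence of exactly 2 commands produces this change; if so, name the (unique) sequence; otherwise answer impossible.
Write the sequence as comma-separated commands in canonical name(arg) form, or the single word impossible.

straight(2), spin(left)

key: order matters: swapping straight(2) and spin(left) lands elsewhere
t0: (-3, -1) facing S
step 1 (straight(2)): (-3, -3) facing S
step 2 (spin(left)): (-3, -3) facing E
no other 2-command option fits: unique.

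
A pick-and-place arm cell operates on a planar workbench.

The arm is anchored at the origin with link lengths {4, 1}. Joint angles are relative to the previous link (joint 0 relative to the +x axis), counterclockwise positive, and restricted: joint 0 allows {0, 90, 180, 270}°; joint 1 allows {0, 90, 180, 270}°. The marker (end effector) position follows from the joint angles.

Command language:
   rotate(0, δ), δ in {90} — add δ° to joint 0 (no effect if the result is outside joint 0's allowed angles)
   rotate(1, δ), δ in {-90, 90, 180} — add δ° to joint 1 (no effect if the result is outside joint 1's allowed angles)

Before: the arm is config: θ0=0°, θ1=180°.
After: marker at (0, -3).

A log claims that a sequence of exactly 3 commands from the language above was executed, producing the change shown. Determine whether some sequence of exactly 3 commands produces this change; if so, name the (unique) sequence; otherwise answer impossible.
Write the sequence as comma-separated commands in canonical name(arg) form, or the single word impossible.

t0: config: θ0=0°, θ1=180°
step 1 (rotate(0, 90)): config: θ0=90°, θ1=180°
step 2 (rotate(0, 90)): config: θ0=180°, θ1=180°
step 3 (rotate(0, 90)): config: θ0=270°, θ1=180°
all 64 alternatives checked — unique.

rotate(0, 90), rotate(0, 90), rotate(0, 90)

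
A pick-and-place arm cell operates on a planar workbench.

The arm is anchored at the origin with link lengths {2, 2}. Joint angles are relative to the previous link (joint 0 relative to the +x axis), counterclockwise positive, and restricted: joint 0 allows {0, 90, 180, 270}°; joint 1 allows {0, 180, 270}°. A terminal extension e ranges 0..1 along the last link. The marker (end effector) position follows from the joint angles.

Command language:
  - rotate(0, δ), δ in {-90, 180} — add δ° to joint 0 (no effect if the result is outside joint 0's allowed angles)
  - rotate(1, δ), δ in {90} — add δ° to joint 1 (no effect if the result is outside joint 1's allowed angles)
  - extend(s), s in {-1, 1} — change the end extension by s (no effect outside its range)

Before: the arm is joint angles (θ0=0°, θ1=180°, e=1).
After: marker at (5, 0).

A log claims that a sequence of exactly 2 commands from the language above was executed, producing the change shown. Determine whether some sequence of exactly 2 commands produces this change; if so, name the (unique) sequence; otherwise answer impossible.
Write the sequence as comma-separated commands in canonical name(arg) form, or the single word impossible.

from: joint angles (θ0=0°, θ1=180°, e=1)
t=1 rotate(1, 90) ⇒ joint angles (θ0=0°, θ1=270°, e=1)
t=2 rotate(1, 90) ⇒ joint angles (θ0=0°, θ1=0°, e=1)
no rival 2-sequence matches.

rotate(1, 90), rotate(1, 90)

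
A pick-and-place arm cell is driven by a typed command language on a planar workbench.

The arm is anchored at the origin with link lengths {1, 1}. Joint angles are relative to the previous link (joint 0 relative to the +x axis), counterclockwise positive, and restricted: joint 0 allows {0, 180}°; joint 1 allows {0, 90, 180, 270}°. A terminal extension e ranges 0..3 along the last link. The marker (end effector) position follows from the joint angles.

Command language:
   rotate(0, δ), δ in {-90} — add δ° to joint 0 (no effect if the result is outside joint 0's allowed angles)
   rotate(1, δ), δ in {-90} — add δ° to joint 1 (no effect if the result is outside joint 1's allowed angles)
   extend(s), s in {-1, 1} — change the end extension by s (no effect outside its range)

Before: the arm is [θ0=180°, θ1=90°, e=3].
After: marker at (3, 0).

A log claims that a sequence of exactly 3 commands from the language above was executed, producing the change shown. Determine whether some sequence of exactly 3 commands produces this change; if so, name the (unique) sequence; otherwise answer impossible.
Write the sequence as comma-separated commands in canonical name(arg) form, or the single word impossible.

rotate(1, -90), rotate(1, -90), rotate(1, -90)

start: [θ0=180°, θ1=90°, e=3]
[1] after rotate(1, -90): [θ0=180°, θ1=0°, e=3]
[2] after rotate(1, -90): [θ0=180°, θ1=270°, e=3]
[3] after rotate(1, -90): [θ0=180°, θ1=180°, e=3]
no rival 3-sequence matches.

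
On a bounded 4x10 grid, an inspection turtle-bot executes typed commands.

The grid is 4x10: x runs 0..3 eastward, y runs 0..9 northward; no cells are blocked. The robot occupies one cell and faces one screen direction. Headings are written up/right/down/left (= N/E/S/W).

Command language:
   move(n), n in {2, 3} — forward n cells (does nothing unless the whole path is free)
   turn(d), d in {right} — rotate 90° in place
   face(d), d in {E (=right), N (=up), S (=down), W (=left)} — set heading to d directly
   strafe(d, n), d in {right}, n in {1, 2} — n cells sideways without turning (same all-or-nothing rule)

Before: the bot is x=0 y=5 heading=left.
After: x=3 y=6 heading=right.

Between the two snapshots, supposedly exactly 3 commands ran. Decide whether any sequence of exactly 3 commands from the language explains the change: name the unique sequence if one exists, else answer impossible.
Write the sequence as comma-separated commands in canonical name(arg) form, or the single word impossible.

strafe(right, 1), face(E), move(3)

key: position moved to (3,6) AND the heading swung to E — translation plus rotation needed
initial: x=0 y=5 heading=left
1. strafe(right, 1) → x=0 y=6 heading=left
2. face(E) → x=0 y=6 heading=right
3. move(3) → x=3 y=6 heading=right
all 729 alternatives checked — unique.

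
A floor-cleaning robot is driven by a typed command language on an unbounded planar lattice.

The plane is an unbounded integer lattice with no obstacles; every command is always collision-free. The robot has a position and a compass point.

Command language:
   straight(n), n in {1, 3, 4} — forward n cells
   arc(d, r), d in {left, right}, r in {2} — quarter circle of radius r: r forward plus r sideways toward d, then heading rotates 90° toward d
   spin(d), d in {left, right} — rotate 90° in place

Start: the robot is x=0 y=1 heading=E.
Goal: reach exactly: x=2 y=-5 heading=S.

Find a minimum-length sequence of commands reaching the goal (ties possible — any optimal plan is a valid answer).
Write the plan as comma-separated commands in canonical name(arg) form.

arc(right, 2), straight(4)

t0: x=0 y=1 heading=E
1. arc(right, 2) → x=2 y=-1 heading=S
2. straight(4) → x=2 y=-5 heading=S
no 1-step plan works, so 2 is optimal.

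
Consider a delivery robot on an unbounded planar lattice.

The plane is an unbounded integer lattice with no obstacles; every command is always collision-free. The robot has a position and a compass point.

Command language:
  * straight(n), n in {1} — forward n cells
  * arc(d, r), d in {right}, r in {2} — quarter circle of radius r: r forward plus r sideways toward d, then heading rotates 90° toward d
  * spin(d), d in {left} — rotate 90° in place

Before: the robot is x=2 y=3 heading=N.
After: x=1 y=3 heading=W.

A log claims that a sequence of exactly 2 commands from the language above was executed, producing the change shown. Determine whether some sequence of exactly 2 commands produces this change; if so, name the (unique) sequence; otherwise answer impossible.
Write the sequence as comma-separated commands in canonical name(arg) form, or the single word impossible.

key: running straight(1) before spin(left) would end elsewhere — order is forced
t0: x=2 y=3 heading=N
[1] after spin(left): x=2 y=3 heading=W
[2] after straight(1): x=1 y=3 heading=W
uniquely the one of 9 2-step routes that fits.

spin(left), straight(1)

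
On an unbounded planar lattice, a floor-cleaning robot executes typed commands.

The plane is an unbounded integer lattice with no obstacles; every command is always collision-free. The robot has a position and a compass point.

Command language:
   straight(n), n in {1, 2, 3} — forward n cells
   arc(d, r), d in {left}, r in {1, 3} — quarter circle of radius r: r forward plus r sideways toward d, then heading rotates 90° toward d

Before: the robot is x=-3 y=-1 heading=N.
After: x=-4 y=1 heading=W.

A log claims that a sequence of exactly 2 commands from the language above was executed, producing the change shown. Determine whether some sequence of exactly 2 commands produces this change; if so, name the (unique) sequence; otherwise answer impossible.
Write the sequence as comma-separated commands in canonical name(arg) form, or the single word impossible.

key: cell and facing (now W) both changed — the 2 commands mix motion and turning
begin: x=-3 y=-1 heading=N
1. straight(1) → x=-3 y=0 heading=N
2. arc(left, 1) → x=-4 y=1 heading=W
all 25 alternatives checked — unique.

straight(1), arc(left, 1)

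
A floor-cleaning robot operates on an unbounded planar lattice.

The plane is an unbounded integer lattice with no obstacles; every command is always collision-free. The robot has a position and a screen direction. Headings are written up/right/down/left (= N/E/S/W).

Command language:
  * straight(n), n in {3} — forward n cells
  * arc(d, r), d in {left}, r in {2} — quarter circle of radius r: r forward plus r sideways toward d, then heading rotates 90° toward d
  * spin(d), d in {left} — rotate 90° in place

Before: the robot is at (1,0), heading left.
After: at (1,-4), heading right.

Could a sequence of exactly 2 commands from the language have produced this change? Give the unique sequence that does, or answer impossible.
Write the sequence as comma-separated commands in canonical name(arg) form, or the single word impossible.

key: cell and facing (now E) both changed — the 2 commands mix motion and turning
from: at (1,0), heading left
[1] after arc(left, 2): at (-1,-2), heading down
[2] after arc(left, 2): at (1,-4), heading right
all 9 alternatives checked — unique.

arc(left, 2), arc(left, 2)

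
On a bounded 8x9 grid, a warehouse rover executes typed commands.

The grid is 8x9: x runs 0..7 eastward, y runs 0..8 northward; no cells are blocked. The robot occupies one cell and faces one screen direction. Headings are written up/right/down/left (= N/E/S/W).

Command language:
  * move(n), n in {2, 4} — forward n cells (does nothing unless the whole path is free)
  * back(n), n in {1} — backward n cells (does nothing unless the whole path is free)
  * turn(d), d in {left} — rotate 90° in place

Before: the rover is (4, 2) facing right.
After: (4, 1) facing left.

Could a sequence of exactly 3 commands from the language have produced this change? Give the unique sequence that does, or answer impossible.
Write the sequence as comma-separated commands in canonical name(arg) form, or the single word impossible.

turn(left), back(1), turn(left)

key: cell and facing (now W) both changed — the 3 commands mix motion and turning
t0: (4, 2) facing right
step 1 (turn(left)): (4, 2) facing up
step 2 (back(1)): (4, 1) facing up
step 3 (turn(left)): (4, 1) facing left
no other 3-command option fits: unique.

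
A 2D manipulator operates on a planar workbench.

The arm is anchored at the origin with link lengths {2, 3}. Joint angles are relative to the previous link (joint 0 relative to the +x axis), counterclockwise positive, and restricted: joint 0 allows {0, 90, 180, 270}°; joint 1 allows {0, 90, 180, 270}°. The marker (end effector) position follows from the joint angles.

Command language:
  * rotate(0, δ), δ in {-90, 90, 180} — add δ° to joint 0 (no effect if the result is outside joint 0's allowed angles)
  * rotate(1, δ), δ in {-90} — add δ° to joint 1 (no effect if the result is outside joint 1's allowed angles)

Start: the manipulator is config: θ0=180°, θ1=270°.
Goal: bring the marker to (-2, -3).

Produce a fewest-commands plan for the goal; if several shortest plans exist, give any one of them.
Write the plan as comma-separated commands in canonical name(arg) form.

rotate(1, -90), rotate(1, -90)

start: config: θ0=180°, θ1=270°
[1] after rotate(1, -90): config: θ0=180°, θ1=180°
[2] after rotate(1, -90): config: θ0=180°, θ1=90°
minimal: 2 command(s), checked below 2.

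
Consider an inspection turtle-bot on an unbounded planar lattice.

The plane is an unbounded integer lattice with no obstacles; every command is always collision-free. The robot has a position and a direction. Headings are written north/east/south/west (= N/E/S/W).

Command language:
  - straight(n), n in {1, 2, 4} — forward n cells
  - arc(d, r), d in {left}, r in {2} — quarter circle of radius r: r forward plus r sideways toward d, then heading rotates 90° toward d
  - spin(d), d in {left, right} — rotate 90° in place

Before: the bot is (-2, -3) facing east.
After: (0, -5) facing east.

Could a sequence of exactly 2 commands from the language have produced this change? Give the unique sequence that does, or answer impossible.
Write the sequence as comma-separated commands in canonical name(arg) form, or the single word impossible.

key: running arc(left, 2) before spin(right) would end elsewhere — order is forced
t0: (-2, -3) facing east
step 1 (spin(right)): (-2, -3) facing south
step 2 (arc(left, 2)): (0, -5) facing east
all 36 alternatives checked — unique.

spin(right), arc(left, 2)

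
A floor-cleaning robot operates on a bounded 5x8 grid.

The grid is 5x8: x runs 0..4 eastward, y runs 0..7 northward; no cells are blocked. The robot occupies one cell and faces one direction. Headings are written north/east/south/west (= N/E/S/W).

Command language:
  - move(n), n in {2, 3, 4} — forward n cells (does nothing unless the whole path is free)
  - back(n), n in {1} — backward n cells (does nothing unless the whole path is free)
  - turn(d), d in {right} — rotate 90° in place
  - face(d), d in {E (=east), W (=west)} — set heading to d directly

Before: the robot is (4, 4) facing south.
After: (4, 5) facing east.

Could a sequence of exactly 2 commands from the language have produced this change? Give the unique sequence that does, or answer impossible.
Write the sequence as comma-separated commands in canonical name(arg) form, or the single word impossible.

back(1), face(E)

key: order matters: swapping back(1) and face(E) lands elsewhere
t0: (4, 4) facing south
step 1 (back(1)): (4, 5) facing south
step 2 (face(E)): (4, 5) facing east
all 49 alternatives checked — unique.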